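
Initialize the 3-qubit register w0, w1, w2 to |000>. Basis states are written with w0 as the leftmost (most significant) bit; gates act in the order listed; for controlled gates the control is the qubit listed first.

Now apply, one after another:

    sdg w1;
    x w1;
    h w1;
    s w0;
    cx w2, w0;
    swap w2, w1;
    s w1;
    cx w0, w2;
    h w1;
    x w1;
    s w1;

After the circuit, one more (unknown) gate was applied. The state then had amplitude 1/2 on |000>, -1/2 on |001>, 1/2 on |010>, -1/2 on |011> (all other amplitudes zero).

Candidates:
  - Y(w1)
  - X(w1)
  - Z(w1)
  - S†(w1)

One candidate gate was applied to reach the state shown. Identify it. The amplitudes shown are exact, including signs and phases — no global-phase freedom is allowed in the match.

The applied gate was S†(w1).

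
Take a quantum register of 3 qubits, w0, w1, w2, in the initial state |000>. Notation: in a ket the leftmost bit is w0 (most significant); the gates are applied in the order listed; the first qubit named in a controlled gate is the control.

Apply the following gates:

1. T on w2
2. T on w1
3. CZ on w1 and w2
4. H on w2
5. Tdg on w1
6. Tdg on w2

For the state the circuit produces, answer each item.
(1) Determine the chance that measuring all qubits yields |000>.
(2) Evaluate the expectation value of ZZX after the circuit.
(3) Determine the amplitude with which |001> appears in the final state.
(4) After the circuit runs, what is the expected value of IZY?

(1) The probability of measuring |000> is 1/2.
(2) The observable ZZX averages to sqrt(2)/2.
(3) The final state's coefficient on |001> equals -sqrt(2)*exp(3*I*pi/4)/2.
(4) The expectation value of IZY is -sqrt(2)/2.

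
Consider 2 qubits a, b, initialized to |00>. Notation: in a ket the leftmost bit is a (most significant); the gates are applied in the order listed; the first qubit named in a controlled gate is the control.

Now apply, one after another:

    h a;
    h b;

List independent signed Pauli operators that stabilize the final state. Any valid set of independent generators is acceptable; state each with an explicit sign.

The stabilizer group can be generated by +XI, +IX, among other valid generating sets.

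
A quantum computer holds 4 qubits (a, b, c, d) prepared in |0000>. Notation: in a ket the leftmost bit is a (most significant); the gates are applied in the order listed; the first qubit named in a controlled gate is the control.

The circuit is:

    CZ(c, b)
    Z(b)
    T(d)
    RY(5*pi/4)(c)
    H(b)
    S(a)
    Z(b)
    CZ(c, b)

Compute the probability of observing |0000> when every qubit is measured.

The probability of measuring |0000> is 1/4 - sqrt(2)/8.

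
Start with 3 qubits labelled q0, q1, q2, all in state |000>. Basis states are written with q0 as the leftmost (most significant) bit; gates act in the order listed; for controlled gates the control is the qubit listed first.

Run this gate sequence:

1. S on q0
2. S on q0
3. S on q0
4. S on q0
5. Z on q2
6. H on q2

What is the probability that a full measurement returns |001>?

The probability of measuring |001> is 1/2. Key observation: steps 1-4 multiply out to the identity, so the circuit reduces to the remaining gates.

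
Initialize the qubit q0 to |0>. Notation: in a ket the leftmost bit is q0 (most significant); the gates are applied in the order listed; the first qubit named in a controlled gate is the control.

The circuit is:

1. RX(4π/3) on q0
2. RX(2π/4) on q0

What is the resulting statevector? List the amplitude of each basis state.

After the circuit, the state carries amplitude -sqrt(6)/4 - sqrt(2)/4 on |0>, I*(-sqrt(6) + sqrt(2))/4 on |1>.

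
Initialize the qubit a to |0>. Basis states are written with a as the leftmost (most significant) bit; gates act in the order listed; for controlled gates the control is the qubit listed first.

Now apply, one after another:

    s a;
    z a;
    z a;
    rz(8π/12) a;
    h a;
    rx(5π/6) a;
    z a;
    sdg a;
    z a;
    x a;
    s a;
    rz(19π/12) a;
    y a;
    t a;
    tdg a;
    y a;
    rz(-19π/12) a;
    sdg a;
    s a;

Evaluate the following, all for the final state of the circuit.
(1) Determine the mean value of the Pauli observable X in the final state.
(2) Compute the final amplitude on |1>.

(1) In the final state, X has expectation -1. Key observation: gates 11-18 undo each other exactly, leaving only the rest of the circuit to track.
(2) The final state's coefficient on |1> equals (-sqrt(3) - 1 - sqrt(3)*I + I)*exp(2*I*pi/3)/4.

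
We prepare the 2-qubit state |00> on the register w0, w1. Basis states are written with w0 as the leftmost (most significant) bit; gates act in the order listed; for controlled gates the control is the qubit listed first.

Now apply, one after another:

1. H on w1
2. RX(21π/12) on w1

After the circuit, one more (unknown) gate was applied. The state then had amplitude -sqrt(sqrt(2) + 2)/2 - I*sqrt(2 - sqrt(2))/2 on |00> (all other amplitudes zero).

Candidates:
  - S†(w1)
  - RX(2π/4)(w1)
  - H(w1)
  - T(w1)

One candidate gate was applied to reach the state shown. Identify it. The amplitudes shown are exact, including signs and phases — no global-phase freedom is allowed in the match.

It was H(w1) that produced the state shown.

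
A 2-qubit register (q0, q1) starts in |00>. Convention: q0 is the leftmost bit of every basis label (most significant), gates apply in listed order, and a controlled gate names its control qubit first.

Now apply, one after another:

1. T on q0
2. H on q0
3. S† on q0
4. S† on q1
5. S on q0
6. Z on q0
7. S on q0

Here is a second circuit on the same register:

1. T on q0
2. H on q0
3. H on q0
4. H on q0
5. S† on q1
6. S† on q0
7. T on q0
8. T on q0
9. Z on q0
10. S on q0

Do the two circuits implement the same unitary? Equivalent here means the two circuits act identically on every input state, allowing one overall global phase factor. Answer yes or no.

Yes — the two circuits implement the same unitary up to a global phase.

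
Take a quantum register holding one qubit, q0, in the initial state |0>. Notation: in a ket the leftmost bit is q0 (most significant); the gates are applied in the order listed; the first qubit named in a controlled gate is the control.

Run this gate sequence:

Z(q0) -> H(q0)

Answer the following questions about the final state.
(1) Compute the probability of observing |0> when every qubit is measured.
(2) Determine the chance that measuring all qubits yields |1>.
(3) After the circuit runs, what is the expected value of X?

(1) A full measurement returns |0> with probability 1/2.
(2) The probability of measuring |1> is 1/2.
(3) In the final state, X has expectation 1.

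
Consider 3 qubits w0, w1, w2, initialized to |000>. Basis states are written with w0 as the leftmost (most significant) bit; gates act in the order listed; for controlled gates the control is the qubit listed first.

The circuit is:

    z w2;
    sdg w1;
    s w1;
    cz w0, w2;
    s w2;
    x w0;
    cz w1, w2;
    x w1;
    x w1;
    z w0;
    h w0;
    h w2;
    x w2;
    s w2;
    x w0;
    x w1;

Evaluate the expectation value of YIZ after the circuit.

The observable YIZ averages to 0. Key observation: the block from step 8 through step 9 cancels to the identity and can be dropped.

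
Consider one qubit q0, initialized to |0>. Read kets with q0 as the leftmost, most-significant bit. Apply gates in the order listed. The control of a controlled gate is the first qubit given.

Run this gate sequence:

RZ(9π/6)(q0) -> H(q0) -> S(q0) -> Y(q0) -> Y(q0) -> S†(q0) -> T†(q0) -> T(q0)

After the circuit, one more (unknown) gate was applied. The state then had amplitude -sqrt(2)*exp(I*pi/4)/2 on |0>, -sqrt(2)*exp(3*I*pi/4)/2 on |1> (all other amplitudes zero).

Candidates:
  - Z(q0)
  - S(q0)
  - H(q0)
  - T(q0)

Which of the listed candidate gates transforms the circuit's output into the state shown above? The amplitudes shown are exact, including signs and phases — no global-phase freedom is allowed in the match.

The unique candidate consistent with the amplitudes is S(q0). Key observation: the block from step 3 through step 6 cancels to the identity and can be dropped.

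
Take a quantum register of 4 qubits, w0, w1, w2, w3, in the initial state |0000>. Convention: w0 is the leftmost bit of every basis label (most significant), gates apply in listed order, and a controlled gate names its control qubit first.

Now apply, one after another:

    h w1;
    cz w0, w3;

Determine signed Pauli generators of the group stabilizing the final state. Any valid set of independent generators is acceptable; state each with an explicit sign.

The final state is stabilized by the group generated by +IXII, +ZIII, +IIZI, +IIIZ; other independent generating sets are equally valid.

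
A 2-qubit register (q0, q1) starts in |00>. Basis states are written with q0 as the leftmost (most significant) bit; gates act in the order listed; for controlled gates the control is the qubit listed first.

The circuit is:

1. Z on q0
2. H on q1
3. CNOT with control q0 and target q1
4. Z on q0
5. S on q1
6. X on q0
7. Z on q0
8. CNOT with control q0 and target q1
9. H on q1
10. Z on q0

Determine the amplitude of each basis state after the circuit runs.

After the circuit, the state carries amplitude 0 on |00>, 0 on |01>, 1/2 + I/2 on |10>, -1/2 + I/2 on |11>.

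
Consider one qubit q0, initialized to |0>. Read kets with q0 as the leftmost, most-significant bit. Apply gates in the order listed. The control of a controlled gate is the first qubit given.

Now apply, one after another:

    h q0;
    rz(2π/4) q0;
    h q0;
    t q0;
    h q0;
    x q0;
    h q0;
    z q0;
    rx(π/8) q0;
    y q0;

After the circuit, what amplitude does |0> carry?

The final state's coefficient on |0> equals -(1 + I)*cos(pi/16)/2 - exp(I*pi/4)*sin(pi/16)/2 + exp(3*I*pi/4)*sin(pi/16)/2.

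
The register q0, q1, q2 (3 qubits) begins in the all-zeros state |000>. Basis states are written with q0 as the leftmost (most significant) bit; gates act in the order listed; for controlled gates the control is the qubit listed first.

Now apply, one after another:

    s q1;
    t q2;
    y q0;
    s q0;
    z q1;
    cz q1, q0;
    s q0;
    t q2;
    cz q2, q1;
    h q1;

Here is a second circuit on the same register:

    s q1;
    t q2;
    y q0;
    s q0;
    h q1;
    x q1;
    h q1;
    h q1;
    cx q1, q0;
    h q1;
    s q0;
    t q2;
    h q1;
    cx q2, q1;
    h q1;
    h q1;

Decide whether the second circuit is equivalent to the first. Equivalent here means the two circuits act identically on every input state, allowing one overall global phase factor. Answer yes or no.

No, they are not equivalent — no single phase factor reconciles the two unitaries.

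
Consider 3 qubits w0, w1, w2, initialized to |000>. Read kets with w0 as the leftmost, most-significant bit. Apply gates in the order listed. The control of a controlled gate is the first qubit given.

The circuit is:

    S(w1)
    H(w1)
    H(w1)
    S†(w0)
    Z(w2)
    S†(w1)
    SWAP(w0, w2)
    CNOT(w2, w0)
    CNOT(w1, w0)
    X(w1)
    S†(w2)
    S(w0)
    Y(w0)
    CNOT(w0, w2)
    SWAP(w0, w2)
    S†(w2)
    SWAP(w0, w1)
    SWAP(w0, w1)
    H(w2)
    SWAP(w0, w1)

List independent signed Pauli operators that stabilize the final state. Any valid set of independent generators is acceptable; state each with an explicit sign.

The final state is stabilized by the group generated by -IIX, -ZII, -IZI; other independent generating sets are equally valid. Key observation: steps 17-18 multiply out to the identity, so the circuit reduces to the remaining gates.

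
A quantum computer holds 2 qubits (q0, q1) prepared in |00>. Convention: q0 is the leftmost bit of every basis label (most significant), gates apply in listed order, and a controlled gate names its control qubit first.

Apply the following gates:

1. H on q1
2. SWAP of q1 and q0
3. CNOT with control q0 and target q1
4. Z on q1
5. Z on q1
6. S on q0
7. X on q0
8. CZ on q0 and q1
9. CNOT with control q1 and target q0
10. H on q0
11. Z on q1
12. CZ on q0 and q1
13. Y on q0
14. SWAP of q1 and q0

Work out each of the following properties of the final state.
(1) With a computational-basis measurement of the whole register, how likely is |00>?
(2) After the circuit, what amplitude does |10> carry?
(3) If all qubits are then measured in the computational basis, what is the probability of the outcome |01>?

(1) Outcome |00> occurs with probability 1/4.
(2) The amplitude on |10> is -1/2.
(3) Outcome |01> occurs with probability 1/4.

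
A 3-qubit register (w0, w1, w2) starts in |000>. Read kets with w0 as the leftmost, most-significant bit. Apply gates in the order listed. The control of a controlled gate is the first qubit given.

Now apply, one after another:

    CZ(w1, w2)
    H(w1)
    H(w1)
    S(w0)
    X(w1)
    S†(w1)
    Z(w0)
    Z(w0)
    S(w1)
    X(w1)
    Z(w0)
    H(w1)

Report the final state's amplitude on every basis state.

After the circuit, the state carries amplitude sqrt(2)/2 on |000>, sqrt(2)/2 on |010>, and 0 on every other basis state.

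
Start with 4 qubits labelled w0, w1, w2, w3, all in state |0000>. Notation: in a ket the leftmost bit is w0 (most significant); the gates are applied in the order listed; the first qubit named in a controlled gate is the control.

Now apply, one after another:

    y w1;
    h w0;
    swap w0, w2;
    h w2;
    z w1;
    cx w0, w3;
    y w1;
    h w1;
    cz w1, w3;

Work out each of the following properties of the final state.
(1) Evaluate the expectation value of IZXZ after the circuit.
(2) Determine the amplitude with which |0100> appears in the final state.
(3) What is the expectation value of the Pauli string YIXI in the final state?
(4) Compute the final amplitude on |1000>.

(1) The expectation value of IZXZ is 0.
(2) The amplitude on |0100> is -sqrt(2)/2.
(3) The expectation value of YIXI is 0.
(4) The final state's coefficient on |1000> equals 0.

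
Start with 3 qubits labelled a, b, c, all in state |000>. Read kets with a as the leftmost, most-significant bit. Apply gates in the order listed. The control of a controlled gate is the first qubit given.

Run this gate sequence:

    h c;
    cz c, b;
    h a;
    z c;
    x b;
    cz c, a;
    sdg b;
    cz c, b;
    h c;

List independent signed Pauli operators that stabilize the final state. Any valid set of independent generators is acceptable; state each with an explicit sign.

The final state is stabilized by the group generated by +XIX, +ZIZ, -IZI; other independent generating sets are equally valid.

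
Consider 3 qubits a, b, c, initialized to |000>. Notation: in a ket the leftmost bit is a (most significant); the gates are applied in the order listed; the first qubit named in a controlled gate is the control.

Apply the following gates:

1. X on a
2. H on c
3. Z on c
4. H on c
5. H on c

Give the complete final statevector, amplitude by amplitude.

The resulting statevector has amplitude sqrt(2)/2 on |100>, -sqrt(2)/2 on |101>, and 0 on every other basis state.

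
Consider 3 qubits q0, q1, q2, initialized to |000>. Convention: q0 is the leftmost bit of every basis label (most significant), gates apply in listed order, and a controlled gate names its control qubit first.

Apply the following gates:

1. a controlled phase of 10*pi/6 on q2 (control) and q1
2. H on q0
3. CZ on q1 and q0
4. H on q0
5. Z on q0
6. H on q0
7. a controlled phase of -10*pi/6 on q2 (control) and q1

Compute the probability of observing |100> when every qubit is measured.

A full measurement returns |100> with probability 1/2.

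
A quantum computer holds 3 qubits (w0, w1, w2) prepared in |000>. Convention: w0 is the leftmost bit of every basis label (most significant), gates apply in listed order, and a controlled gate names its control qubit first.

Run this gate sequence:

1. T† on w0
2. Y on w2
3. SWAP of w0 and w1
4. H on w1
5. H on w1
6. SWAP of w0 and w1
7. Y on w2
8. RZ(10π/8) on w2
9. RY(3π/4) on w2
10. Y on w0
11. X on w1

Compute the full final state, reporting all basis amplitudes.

The final amplitudes are -sqrt(2 - sqrt(2))*exp(7*I*pi/8)/2 on |110>, -sqrt(sqrt(2) + 2)*exp(7*I*pi/8)/2 on |111>, and 0 on every other basis state.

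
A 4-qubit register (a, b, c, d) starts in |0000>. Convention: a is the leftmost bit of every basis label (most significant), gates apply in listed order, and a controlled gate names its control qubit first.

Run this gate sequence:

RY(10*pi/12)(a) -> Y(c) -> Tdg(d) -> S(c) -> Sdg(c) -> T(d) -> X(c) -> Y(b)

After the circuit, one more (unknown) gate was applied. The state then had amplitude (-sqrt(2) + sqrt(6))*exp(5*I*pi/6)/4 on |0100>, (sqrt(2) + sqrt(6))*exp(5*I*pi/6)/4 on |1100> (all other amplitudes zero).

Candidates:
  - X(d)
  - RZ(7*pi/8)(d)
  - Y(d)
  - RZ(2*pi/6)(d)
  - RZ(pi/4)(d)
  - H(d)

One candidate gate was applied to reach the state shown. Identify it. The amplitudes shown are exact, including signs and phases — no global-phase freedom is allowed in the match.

The unique candidate consistent with the amplitudes is RZ(2*pi/6)(d).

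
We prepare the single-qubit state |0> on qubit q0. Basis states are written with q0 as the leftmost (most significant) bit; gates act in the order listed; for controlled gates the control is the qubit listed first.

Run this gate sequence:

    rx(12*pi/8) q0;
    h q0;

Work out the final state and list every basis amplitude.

After the circuit, the state carries amplitude -1/2 - I/2 on |0>, -1/2 + I/2 on |1>.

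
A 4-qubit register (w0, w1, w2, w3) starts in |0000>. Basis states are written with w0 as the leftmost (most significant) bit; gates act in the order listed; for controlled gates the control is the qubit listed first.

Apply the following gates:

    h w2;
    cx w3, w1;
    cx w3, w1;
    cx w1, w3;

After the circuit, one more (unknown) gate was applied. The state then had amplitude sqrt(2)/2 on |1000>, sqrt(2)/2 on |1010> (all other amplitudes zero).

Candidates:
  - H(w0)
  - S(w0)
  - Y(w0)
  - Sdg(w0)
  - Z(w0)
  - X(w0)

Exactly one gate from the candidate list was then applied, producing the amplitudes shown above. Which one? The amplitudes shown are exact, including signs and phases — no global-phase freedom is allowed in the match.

The unique candidate consistent with the amplitudes is X(w0).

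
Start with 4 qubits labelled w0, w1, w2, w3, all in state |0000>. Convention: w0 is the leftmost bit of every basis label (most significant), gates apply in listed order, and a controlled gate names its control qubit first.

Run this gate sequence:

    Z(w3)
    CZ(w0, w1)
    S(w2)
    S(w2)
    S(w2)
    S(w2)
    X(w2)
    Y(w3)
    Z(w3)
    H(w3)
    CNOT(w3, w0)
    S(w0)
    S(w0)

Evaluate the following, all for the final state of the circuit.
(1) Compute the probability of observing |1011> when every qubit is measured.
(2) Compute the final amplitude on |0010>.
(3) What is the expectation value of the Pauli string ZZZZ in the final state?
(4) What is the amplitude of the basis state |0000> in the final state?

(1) The probability of measuring |1011> is 1/2. Key observation: steps 3-6 multiply out to the identity, so the circuit reduces to the remaining gates.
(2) The amplitude on |0010> is -sqrt(2)*I/2.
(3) The observable ZZZZ averages to -1.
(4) The final state's coefficient on |0000> equals 0.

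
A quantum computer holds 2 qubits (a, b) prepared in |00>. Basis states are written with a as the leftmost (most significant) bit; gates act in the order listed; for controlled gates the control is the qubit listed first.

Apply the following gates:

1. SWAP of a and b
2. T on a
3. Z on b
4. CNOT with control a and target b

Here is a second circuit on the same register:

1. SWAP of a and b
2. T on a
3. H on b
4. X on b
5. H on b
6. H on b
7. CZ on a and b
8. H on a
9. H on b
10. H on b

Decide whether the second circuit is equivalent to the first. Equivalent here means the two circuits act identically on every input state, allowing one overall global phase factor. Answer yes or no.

No — the two circuits implement different unitaries, even allowing a global phase.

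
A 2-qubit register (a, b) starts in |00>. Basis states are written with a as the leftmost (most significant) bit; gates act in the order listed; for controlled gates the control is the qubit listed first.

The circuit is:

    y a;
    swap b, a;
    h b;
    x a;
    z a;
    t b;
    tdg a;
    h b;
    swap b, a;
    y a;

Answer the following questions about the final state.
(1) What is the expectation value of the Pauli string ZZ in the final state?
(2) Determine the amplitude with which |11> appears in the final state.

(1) The observable ZZ averages to -sqrt(2)/2.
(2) The final state's coefficient on |11> equals -1/2 - exp(3*I*pi/4)/2.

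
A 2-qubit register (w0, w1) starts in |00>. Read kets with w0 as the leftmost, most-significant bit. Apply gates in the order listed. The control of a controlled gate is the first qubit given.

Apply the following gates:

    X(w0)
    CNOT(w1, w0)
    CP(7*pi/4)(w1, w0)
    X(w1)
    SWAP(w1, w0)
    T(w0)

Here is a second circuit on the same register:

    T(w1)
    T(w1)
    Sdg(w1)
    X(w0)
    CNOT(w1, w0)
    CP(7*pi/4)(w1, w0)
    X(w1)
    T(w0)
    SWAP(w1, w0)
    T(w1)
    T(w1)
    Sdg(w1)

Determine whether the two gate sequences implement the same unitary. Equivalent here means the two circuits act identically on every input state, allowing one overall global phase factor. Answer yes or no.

No: there is an input state on which the two circuits produce genuinely different outputs (not merely differing by a phase).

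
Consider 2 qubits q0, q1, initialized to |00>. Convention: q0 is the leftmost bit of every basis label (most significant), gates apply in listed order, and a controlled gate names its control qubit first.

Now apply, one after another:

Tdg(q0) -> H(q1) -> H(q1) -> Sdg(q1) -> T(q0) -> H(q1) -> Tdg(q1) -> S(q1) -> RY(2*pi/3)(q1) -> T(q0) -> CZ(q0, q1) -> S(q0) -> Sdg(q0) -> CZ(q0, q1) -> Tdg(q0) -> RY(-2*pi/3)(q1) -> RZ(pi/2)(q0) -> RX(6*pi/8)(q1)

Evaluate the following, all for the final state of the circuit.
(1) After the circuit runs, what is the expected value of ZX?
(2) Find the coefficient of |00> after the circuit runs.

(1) The expectation value of ZX is sqrt(2)/2. Key observation: gates 9-16 undo each other exactly, leaving only the rest of the circuit to track.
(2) The amplitude on |00> is -sqrt(2)*I*sqrt(sqrt(2) + 2)/4 - sqrt(2)*sqrt(2 - sqrt(2))*exp(3*I*pi/4)/4.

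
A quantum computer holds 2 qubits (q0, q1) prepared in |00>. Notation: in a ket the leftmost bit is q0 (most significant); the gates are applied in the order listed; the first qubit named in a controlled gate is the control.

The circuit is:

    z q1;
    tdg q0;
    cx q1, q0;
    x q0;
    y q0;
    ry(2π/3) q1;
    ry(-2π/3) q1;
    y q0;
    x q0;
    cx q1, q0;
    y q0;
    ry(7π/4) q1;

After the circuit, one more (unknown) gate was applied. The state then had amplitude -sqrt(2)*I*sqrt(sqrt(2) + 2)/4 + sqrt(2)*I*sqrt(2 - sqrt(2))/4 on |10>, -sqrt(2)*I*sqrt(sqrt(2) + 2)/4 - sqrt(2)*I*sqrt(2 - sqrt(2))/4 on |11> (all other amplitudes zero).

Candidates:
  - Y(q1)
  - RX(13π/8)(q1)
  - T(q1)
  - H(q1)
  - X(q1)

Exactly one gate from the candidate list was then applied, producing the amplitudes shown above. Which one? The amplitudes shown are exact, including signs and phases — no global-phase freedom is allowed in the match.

It was H(q1) that produced the state shown. Key observation: the block from step 3 through step 10 cancels to the identity and can be dropped.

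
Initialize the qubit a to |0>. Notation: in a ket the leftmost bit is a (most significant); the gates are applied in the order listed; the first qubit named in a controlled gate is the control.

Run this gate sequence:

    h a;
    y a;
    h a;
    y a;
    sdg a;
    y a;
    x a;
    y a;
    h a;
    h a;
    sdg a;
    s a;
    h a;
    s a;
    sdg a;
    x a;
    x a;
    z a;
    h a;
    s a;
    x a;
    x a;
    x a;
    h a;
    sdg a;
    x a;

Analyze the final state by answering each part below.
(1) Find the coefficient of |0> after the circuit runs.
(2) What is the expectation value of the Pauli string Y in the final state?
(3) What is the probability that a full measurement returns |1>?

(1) The amplitude on |0> is sqrt(2)*I/2.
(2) The observable Y averages to -1.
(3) Outcome |1> occurs with probability 1/2.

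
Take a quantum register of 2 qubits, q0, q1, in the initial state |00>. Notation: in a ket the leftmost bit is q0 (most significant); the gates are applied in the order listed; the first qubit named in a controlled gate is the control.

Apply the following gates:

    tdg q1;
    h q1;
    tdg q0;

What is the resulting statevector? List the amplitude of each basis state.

The resulting statevector has amplitude sqrt(2)/2 on |00>, sqrt(2)/2 on |01>, 0 on |10>, 0 on |11>.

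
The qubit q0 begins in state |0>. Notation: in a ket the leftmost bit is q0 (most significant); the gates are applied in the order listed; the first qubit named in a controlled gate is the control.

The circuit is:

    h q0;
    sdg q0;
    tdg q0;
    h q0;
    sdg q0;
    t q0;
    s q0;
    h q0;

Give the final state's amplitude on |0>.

The final state's coefficient on |0> equals sqrt(2)*I*(1 - I)/4.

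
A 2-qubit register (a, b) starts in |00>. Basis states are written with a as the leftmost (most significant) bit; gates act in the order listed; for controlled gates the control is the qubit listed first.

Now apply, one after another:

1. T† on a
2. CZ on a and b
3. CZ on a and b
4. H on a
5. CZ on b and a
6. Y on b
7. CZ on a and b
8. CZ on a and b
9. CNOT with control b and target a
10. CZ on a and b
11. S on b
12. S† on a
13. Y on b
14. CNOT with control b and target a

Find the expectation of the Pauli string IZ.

In the final state, IZ has expectation 1.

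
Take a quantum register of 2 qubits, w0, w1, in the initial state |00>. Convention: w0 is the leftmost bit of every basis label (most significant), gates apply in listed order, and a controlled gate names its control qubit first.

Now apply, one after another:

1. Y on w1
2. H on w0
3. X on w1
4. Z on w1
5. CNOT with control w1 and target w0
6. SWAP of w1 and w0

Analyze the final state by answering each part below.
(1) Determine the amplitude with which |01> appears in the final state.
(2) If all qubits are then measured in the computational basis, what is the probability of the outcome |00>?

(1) The final state's coefficient on |01> equals sqrt(2)*I/2.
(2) Outcome |00> occurs with probability 1/2.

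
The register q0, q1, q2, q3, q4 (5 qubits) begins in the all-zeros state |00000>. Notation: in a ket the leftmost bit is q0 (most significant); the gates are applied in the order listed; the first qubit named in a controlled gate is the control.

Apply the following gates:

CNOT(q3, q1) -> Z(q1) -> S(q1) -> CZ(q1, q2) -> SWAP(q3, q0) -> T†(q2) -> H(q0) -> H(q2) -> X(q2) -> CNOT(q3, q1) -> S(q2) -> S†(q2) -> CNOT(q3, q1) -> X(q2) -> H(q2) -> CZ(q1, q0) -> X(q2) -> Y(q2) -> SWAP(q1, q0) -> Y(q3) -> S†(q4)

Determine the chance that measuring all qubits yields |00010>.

The probability of measuring |00010> is 1/2. Key observation: gates 8-15 undo each other exactly, leaving only the rest of the circuit to track.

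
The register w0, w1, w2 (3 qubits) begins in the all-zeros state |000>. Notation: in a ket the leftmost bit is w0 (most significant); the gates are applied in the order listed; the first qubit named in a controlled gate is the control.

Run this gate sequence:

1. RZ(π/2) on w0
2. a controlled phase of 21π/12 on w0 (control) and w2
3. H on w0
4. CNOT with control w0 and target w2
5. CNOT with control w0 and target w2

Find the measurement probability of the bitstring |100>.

Outcome |100> occurs with probability 1/2.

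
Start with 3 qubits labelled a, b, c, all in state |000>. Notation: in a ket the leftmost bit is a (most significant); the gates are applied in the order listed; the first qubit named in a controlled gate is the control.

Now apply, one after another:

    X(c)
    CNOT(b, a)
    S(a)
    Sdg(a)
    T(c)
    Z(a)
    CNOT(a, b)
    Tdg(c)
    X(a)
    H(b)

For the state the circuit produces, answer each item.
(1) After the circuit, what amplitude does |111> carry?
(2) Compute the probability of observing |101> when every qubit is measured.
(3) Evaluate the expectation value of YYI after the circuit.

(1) The amplitude on |111> is sqrt(2)/2.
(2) The probability of measuring |101> is 1/2.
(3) The expectation value of YYI is 0.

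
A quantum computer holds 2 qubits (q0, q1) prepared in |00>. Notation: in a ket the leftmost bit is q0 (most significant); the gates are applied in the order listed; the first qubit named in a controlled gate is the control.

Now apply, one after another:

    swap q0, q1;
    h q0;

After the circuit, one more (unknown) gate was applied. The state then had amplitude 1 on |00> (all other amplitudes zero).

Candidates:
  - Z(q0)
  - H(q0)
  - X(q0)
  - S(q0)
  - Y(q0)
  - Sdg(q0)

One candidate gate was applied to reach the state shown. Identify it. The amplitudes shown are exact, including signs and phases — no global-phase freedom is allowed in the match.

The applied gate was H(q0).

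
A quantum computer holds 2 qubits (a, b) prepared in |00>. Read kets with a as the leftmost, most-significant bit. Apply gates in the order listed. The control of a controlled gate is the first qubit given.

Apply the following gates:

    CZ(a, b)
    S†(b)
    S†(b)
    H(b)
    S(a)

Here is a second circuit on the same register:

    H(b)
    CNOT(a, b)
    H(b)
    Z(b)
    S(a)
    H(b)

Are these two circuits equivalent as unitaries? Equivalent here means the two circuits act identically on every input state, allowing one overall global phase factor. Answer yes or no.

Yes: on every input state the two circuits agree up to one overall phase factor.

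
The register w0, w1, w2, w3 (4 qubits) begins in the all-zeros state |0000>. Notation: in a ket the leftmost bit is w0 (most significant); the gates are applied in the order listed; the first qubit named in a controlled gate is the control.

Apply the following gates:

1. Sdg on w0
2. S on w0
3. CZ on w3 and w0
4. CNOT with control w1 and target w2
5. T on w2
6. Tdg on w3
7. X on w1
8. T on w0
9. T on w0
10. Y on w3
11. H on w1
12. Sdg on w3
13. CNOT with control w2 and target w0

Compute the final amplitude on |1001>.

|1001> carries amplitude 0 in the final state.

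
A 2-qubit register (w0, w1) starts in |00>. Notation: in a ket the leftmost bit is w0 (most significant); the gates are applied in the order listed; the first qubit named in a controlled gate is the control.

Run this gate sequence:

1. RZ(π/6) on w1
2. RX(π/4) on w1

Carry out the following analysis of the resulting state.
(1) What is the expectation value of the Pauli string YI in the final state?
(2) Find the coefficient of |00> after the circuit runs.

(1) In the final state, YI has expectation 0.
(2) The final state's coefficient on |00> equals -sqrt(sqrt(2) + 2)*exp(11*I*pi/12)/2.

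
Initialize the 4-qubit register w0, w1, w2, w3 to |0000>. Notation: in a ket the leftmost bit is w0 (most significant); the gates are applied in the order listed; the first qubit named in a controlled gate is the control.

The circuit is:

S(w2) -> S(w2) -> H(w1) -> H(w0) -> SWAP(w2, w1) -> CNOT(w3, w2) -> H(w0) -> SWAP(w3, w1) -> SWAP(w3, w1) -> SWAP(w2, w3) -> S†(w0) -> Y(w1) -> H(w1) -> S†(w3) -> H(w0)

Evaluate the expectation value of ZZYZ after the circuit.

The expectation value of ZZYZ is 0. Key observation: gates 8-9 undo each other exactly, leaving only the rest of the circuit to track.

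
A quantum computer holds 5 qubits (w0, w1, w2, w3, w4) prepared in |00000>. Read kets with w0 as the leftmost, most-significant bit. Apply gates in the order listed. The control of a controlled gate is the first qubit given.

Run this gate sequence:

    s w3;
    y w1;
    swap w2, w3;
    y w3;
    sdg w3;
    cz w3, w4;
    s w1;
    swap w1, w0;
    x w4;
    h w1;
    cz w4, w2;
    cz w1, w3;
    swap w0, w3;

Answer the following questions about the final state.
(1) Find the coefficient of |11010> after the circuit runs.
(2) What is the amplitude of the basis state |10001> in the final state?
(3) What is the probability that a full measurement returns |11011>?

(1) The amplitude on |11010> is 0.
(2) The final state's coefficient on |10001> equals 0.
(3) The probability of measuring |11011> is 1/2.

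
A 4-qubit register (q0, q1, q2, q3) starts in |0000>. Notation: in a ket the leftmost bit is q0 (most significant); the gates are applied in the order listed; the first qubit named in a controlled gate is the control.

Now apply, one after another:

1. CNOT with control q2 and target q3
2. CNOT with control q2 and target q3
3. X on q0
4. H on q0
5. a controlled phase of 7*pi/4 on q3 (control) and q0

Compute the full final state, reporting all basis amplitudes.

The final amplitudes are sqrt(2)/2 on |0000>, -sqrt(2)/2 on |1000>, and 0 on every other basis state. Key observation: steps 1-2 multiply out to the identity, so the circuit reduces to the remaining gates.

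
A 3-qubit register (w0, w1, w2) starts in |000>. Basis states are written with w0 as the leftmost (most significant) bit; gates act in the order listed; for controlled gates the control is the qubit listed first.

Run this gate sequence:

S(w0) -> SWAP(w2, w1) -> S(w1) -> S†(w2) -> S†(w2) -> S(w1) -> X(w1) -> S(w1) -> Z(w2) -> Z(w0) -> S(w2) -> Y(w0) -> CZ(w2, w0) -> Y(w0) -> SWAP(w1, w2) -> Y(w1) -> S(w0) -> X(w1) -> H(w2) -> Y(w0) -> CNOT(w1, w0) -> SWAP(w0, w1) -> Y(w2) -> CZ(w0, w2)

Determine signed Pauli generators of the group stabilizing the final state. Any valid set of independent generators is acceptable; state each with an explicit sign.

The final state is stabilized by the group generated by +IIX, +ZII, -IZI; other independent generating sets are equally valid.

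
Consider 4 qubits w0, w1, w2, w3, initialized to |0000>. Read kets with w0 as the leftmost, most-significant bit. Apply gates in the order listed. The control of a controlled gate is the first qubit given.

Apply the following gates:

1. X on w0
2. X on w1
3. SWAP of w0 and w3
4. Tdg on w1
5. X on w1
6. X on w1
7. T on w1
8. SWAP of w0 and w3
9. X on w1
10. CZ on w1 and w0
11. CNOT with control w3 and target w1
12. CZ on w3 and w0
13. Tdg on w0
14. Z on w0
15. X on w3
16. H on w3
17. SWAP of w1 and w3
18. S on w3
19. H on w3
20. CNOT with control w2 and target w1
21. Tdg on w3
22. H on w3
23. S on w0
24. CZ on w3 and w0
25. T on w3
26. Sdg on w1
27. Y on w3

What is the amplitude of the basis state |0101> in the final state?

The amplitude on |0101> is 0. Key observation: the block from step 2 through step 9 cancels to the identity and can be dropped.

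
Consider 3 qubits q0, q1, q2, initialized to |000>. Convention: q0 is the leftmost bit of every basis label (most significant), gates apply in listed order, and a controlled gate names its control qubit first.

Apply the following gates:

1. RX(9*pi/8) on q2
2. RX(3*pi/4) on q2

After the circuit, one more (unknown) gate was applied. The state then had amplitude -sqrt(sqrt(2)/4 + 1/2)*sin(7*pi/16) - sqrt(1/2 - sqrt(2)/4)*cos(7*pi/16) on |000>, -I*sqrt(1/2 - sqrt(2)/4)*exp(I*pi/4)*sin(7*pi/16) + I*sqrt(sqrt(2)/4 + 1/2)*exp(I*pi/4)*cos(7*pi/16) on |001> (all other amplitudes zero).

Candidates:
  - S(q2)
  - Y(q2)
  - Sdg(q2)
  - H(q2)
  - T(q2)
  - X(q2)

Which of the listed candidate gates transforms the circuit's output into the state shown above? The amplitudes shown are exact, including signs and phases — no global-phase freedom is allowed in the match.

The applied gate was T(q2).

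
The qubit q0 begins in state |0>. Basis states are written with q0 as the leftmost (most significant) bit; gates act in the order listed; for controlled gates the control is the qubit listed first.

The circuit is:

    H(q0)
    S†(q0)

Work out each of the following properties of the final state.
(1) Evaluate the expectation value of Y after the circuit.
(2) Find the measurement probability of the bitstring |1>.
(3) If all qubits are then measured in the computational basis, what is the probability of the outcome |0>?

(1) The observable Y averages to -1.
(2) The probability of measuring |1> is 1/2.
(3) The probability of measuring |0> is 1/2.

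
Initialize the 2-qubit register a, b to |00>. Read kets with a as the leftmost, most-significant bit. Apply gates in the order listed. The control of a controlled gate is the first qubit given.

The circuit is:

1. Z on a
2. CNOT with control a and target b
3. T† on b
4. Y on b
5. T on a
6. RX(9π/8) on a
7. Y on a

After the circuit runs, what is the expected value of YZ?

In the final state, YZ has expectation -sqrt(2 - sqrt(2))/2.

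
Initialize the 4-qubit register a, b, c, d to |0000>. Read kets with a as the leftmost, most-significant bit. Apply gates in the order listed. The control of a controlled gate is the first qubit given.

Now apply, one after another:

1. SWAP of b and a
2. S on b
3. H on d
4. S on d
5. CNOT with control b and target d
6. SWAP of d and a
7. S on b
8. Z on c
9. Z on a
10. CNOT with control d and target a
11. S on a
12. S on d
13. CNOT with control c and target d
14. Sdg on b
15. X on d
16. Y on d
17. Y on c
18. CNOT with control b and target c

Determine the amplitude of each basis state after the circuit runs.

After the circuit, the state carries amplitude sqrt(2)/2 on |0010>, sqrt(2)/2 on |1010>, and 0 on every other basis state.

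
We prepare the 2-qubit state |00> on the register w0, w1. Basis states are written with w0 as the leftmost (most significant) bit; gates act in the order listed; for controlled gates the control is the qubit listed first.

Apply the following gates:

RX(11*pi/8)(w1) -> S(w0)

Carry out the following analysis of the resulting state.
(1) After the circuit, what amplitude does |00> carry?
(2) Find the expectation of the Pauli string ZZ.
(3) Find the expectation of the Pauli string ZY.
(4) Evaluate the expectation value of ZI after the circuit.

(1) The amplitude on |00> is -cos(5*pi/16).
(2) The observable ZZ averages to -sqrt(2 - sqrt(2))/2.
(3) In the final state, ZY has expectation sqrt(sqrt(2) + 2)/2.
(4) The observable ZI averages to 1.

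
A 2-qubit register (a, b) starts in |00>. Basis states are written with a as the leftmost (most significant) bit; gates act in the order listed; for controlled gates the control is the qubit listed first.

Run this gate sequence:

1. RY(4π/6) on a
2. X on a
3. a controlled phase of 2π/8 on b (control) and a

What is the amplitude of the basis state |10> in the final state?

The final state's coefficient on |10> equals 1/2.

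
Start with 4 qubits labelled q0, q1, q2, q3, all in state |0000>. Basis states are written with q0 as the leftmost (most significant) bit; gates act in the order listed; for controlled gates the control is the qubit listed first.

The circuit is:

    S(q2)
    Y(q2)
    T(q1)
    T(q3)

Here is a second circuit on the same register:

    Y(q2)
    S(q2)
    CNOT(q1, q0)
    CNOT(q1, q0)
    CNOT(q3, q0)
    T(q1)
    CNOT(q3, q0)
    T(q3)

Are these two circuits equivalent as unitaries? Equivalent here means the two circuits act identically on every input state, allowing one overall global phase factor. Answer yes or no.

No, they are not equivalent — no single phase factor reconciles the two unitaries.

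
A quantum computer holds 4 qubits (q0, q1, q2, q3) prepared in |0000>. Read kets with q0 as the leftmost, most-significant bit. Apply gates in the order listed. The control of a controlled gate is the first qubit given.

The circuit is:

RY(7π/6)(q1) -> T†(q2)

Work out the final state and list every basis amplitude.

The resulting statevector has amplitude -sqrt(6)/4 + sqrt(2)/4 on |0000>, sqrt(2)/4 + sqrt(6)/4 on |0100>, and 0 on every other basis state.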